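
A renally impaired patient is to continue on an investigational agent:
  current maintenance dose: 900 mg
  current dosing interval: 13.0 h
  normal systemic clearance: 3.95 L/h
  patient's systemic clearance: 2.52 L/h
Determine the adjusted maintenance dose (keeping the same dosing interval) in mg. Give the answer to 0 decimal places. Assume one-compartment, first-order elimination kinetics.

To keep the same average steady-state level, dosing rate must scale with clearance.
CL ratio = 2.52 / 3.95 = 0.6380
New dose (same interval) = 900 × 0.6380 = 574.2 mg

574 mg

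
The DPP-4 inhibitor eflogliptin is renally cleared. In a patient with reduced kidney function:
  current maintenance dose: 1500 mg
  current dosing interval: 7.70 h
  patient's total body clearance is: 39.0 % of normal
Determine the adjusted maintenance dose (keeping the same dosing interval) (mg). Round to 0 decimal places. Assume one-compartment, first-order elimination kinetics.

585 mg

To keep the same average steady-state level, dosing rate must scale with clearance.
CL ratio = 39.0 / 100 = 0.3900
New dose (same interval) = 1500 × 0.3900 = 585.0 mg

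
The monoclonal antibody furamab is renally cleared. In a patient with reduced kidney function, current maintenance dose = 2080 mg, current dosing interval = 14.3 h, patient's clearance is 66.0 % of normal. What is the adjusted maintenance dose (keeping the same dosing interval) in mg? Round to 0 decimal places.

To keep the same average steady-state level, dosing rate must scale with clearance.
CL ratio = 66.0 / 100 = 0.6600
New dose (same interval) = 2080 × 0.6600 = 1373 mg

1373 mg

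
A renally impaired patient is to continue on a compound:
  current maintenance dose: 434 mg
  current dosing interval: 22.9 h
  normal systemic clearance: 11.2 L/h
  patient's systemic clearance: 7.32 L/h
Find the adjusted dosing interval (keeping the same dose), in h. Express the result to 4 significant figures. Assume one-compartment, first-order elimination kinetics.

To keep the same average steady-state level, dosing rate must scale with clearance.
CL ratio = 7.32 / 11.2 = 0.6536
New interval (same dose) = 22.9 / 0.6536 = 35.04 h

35.04 h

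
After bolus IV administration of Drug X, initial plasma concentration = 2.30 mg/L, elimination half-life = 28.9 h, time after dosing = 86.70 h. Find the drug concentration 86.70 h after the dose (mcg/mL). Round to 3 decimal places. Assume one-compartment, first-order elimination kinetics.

0.288 mcg/mL

k = ln2 / t½ = 0.693147 / 28.9 = 0.02398 h⁻¹
t / t½ = 86.70 / 28.9 = 3 half-lives
C = C₀ × (1/2)^3 = 2.300 × 0.1250 = 0.2875 mg/L
(0.2875 mg/L = 0.2875 mcg/mL)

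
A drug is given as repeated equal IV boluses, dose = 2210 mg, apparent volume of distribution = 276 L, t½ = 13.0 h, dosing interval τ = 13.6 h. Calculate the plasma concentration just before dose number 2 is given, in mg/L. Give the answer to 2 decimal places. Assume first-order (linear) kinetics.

3.88 mg/L

C₀ per dose = Dose / Vd = 2210 / 276 = 8.007 mg/L
k = ln2 / t½ = 0.693147 / 13.0 = 0.05332 h⁻¹
Fraction remaining after one interval: r = e^(−kτ) = e^(−0.05332 × 13.6) = 0.4843
Before dose 2, 1 dose has been given (aged 1τ).
C_trough = C₀ × r = 8.007 × 0.4843 = 3.878 mg/L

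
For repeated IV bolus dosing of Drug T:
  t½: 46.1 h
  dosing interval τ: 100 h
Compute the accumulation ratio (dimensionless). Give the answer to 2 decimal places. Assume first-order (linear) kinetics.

k = ln2 / t½ = 0.693147 / 46.1 = 0.01504 h⁻¹
e^(−kτ) = e^(−0.01504 × 100) = 0.2222
Accumulation ratio R = 1 / (1 − e^(−kτ)) = 1 / (1 − 0.2222) = 1.286

1.29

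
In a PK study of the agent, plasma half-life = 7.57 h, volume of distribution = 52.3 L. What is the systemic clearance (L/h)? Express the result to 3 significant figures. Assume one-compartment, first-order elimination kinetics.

k = ln2 / t½ = 0.693147 / 7.57 = 0.09156 h⁻¹
CL = k × Vd = 0.09156 × 52.3 = 4.789 L/h

4.79 L/h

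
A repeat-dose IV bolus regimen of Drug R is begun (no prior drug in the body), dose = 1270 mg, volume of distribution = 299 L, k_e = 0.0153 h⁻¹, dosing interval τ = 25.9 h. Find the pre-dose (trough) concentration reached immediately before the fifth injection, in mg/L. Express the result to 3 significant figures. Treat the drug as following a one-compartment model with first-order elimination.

C₀ per dose = Dose / Vd = 1270 / 299 = 4.247 mg/L
Fraction remaining after one interval: r = e^(−kτ) = e^(−0.01530 × 25.9) = 0.6728
Before dose 5, 4 doses have been given (aged 1τ, 2τ, 3τ, 4τ).
C_trough = C₀ × (r + r² + … + r^4) = C₀ × r(1−r^4)/(1−r)
        = 4.247 × 0.6728 × (1 − 0.2049) / (1 − 0.6728) = 6.943 mg/L

6.94 mg/L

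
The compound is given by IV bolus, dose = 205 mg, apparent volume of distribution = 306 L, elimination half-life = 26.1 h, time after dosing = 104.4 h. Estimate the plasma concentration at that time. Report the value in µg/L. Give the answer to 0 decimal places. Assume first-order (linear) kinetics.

42 µg/L

C₀ = Dose / Vd = 205.0 / 306 = 0.6699 mg/L
k = ln2 / t½ = 0.693147 / 26.1 = 0.02656 h⁻¹
t / t½ = 104.4 / 26.1 = 4 half-lives
C = C₀ × (1/2)^4 = 0.6699 × 0.06250 = 0.04187 mg/L
Convert: 0.04187 mg/L × 1000 = 41.87 µg/L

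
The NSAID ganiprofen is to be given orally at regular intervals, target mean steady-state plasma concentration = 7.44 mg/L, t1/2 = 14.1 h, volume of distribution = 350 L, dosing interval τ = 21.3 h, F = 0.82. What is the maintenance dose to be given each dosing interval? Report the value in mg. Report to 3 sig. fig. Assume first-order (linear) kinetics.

3330 mg

k = ln2 / t½ = 0.693147 / 14.1 = 0.04916 h⁻¹
CL = k × Vd = 0.04916 × 350 = 17.21 L/h
At steady state, F × (Dose/τ) = Css × CL.
Dose = Css × CL × τ / F = 7.44 × 17.21 × 21.3 / 0.82 = 3326 mg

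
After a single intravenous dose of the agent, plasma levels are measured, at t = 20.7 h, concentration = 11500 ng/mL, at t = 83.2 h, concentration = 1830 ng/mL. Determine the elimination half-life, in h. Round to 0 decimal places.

24 h

k = ln(C₁/C₂) / (t₂ − t₁) = ln(11500/1830) / (83.2 − 20.7)
  = 1.838 / 62.50 = 0.02941 h⁻¹
t½ = ln2 / k = 0.693147 / 0.02941 = 23.57 h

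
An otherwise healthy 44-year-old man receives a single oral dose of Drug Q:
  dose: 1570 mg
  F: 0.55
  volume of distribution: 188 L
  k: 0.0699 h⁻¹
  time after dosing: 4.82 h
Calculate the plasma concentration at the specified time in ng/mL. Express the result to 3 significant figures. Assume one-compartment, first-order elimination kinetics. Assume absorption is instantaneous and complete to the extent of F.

3280 ng/mL

Amount reaching circulation = F × Dose = 0.55 × 1570 = 863.5 mg
C₀ = F·Dose / Vd = 863.5 / 188 = 4.593 mg/L
C = C₀ · e^(−k·t) = 4.593 × e^(−0.06990 × 4.82)
  = 4.593 × 0.7140 = 3.279 mg/L
Convert: 3.279 mg/L × 1000 = 3279 ng/mL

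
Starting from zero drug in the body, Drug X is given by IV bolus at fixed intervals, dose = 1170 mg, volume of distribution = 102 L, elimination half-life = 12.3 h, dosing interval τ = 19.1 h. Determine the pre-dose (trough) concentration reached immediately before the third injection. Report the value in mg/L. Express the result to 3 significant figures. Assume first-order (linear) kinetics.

C₀ per dose = Dose / Vd = 1170 / 102 = 11.47 mg/L
k = ln2 / t½ = 0.693147 / 12.3 = 0.05635 h⁻¹
Fraction remaining after one interval: r = e^(−kτ) = e^(−0.05635 × 19.1) = 0.3409
Before dose 3, 2 doses have been given (aged 1τ, 2τ).
C_trough = C₀ × (r + r²) = 11.47 × (0.3409 + 0.1162) = 5.243 mg/L

5.24 mg/L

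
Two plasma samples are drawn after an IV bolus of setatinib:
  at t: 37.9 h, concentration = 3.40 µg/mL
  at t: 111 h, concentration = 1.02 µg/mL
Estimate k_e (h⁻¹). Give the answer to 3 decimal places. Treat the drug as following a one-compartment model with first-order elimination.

0.016 h⁻¹

k = ln(C₁/C₂) / (t₂ − t₁) = ln(3.40/1.02) / (111 − 37.9)
  = 1.204 / 73.10 = 0.01647 h⁻¹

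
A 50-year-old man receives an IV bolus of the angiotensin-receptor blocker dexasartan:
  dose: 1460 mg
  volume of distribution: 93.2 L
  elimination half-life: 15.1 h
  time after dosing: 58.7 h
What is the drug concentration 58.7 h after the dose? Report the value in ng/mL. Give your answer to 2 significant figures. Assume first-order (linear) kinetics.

C₀ = Dose / Vd = 1460 / 93.2 = 15.67 mg/L
k = ln2 / t½ = 0.693147 / 15.1 = 0.04590 h⁻¹
C = C₀ · e^(−k·t) = 15.67 × e^(−0.04590 × 58.7)
  = 15.67 × 0.06759 = 1.059 mg/L
Convert: 1.059 mg/L × 1000 = 1059 ng/mL

1100 ng/mL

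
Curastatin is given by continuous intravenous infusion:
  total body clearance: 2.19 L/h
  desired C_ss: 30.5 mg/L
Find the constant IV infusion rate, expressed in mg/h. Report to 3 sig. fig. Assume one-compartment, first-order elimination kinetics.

At steady state, infusion rate R₀ = Css × CL = 30.5 × 2.190 = 66.80 mg/h

66.8 mg/h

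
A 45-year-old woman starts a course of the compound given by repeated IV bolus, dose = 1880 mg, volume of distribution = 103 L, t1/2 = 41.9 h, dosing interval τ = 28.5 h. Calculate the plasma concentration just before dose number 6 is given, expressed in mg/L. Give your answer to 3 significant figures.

C₀ per dose = Dose / Vd = 1880 / 103 = 18.25 mg/L
k = ln2 / t½ = 0.693147 / 41.9 = 0.01654 h⁻¹
Fraction remaining after one interval: r = e^(−kτ) = e^(−0.01654 × 28.5) = 0.6241
Before dose 6, 5 doses have been given (aged 1τ, 2τ, 3τ, 4τ, 5τ).
C_trough = C₀ × (r + r² + … + r^5) = C₀ × r(1−r^5)/(1−r)
        = 18.25 × 0.6241 × (1 − 0.09468) / (1 − 0.6241) = 27.43 mg/L

27.4 mg/L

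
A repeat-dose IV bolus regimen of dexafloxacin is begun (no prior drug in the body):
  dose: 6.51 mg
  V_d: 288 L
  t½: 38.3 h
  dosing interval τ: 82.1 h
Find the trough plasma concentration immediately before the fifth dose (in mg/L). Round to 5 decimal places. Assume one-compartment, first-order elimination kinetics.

C₀ per dose = Dose / Vd = 6.51 / 288 = 0.02260 mg/L
k = ln2 / t½ = 0.693147 / 38.3 = 0.01810 h⁻¹
Fraction remaining after one interval: r = e^(−kτ) = e^(−0.01810 × 82.1) = 0.2263
Before dose 5, 4 doses have been given (aged 1τ, 2τ, 3τ, 4τ).
C_trough = C₀ × (r + r² + … + r^4) = C₀ × r(1−r^4)/(1−r)
        = 0.02260 × 0.2263 × (1 − 0.002623) / (1 − 0.2263) = 0.006593 mg/L

0.00659 mg/L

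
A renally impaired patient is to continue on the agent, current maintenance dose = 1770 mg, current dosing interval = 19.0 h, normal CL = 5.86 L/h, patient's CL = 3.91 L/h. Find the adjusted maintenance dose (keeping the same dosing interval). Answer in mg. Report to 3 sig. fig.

To keep the same average steady-state level, dosing rate must scale with clearance.
CL ratio = 3.91 / 5.86 = 0.6672
New dose (same interval) = 1770 × 0.6672 = 1181 mg

1180 mg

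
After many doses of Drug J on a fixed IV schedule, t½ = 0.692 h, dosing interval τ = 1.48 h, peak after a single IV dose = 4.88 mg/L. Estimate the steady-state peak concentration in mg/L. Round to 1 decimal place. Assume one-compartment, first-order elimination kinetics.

k = ln2 / t½ = 0.693147 / 0.692 = 1.002 h⁻¹
e^(−kτ) = e^(−1.002 × 1.48) = 0.2270
Accumulation ratio R = 1 / (1 − e^(−kτ)) = 1 / (1 − 0.2270) = 1.294
Steady-state peak = C₀ × R = 4.88 × 1.294 = 6.315 mg/L

6.3 mg/L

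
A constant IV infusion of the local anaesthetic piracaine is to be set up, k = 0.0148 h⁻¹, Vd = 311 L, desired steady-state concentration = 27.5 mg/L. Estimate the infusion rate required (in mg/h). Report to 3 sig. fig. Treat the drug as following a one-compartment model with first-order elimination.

CL = k × Vd = 0.01480 × 311 = 4.603 L/h
At steady state, infusion rate R₀ = Css × CL = 27.5 × 4.603 = 126.6 mg/h

127 mg/h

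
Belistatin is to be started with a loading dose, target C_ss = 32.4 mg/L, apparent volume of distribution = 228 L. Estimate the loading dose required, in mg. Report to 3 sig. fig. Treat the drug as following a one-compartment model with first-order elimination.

7390 mg

LD = Css × Vd = 32.4 × 228 = 7387 mg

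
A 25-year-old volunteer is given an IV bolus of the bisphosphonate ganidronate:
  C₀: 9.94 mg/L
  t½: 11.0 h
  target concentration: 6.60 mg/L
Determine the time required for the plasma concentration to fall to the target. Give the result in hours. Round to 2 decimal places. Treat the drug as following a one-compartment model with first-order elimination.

6.50 h

k = ln2 / t½ = 0.693147 / 11.0 = 0.06301 h⁻¹
t = ln(C₀ / C) / k = ln(9.940 / 6.60) / 0.06301
  = ln(1.506) / 0.06301 = 0.4095 / 0.06301 = 6.499 h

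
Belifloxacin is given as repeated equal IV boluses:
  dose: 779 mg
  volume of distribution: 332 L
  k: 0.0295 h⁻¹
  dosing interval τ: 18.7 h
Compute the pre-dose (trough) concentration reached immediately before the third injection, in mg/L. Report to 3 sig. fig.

C₀ per dose = Dose / Vd = 779 / 332 = 2.346 mg/L
Fraction remaining after one interval: r = e^(−kτ) = e^(−0.02950 × 18.7) = 0.5760
Before dose 3, 2 doses have been given (aged 1τ, 2τ).
C_trough = C₀ × (r + r²) = 2.346 × (0.5760 + 0.3318) = 2.130 mg/L

2.13 mg/L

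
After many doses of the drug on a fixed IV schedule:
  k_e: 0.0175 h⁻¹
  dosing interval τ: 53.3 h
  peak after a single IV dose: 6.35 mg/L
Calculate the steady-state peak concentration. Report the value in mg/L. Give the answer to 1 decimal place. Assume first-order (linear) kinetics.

e^(−kτ) = e^(−0.01750 × 53.3) = 0.3935
Accumulation ratio R = 1 / (1 − e^(−kτ)) = 1 / (1 − 0.3935) = 1.649
Steady-state peak = C₀ × R = 6.35 × 1.649 = 10.47 mg/L

10.5 mg/L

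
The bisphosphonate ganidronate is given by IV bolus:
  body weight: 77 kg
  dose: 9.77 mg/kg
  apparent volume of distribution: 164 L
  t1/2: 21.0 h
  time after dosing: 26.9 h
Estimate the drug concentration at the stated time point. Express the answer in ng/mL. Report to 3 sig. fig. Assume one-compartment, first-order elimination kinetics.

Total dose = 9.77 × 77 = 752.3 mg
C₀ = Dose / Vd = 752.3 / 164 = 4.587 mg/L
k = ln2 / t½ = 0.693147 / 21.0 = 0.03301 h⁻¹
C = C₀ · e^(−k·t) = 4.587 × e^(−0.03301 × 26.9)
  = 4.587 × 0.4115 = 1.888 mg/L
Convert: 1.888 mg/L × 1000 = 1888 ng/mL

1890 ng/mL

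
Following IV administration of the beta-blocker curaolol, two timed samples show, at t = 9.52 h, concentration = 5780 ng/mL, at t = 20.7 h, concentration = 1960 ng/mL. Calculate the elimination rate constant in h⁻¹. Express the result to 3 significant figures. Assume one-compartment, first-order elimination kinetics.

k = ln(C₁/C₂) / (t₂ − t₁) = ln(5780/1960) / (20.7 − 9.52)
  = 1.081 / 11.18 = 0.09669 h⁻¹

0.0967 h⁻¹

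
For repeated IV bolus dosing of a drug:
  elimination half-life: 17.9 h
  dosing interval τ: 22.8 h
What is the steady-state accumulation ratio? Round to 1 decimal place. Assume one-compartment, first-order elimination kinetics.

1.7

k = ln2 / t½ = 0.693147 / 17.9 = 0.03872 h⁻¹
e^(−kτ) = e^(−0.03872 × 22.8) = 0.4136
Accumulation ratio R = 1 / (1 − e^(−kτ)) = 1 / (1 − 0.4136) = 1.705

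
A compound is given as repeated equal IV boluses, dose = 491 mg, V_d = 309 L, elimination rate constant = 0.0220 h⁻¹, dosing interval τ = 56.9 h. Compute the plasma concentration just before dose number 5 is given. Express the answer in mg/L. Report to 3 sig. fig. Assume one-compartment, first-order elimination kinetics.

C₀ per dose = Dose / Vd = 491 / 309 = 1.589 mg/L
Fraction remaining after one interval: r = e^(−kτ) = e^(−0.02200 × 56.9) = 0.2860
Before dose 5, 4 doses have been given (aged 1τ, 2τ, 3τ, 4τ).
C_trough = C₀ × (r + r² + … + r^4) = C₀ × r(1−r^4)/(1−r)
        = 1.589 × 0.2860 × (1 − 0.006691) / (1 − 0.2860) = 0.6322 mg/L

0.632 mg/L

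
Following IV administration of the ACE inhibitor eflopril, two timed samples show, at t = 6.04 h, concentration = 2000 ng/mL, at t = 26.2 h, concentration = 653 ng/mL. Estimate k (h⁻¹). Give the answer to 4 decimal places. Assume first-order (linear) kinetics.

k = ln(C₁/C₂) / (t₂ − t₁) = ln(2000/653) / (26.2 − 6.04)
  = 1.119 / 20.16 = 0.05551 h⁻¹

0.0555 h⁻¹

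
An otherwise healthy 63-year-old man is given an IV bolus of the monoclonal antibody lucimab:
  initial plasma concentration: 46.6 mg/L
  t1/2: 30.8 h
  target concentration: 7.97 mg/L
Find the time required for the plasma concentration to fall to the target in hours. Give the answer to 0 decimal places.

78 h

k = ln2 / t½ = 0.693147 / 30.8 = 0.02250 h⁻¹
t = ln(C₀ / C) / k = ln(46.60 / 7.97) / 0.02250
  = ln(5.847) / 0.02250 = 1.766 / 0.02250 = 78.49 h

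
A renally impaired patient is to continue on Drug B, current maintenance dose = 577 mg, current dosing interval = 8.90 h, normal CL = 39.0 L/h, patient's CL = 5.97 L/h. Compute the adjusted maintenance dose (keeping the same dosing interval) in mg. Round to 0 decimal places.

To keep the same average steady-state level, dosing rate must scale with clearance.
CL ratio = 5.97 / 39.0 = 0.1531
New dose (same interval) = 577 × 0.1531 = 88.34 mg

88 mg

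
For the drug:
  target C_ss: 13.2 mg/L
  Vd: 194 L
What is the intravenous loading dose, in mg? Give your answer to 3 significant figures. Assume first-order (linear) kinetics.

LD = Css × Vd = 13.2 × 194 = 2561 mg

2560 mg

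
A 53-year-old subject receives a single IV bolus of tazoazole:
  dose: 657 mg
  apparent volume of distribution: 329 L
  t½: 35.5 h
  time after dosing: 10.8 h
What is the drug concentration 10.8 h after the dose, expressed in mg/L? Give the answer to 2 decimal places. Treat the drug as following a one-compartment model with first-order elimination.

C₀ = Dose / Vd = 657.0 / 329 = 1.997 mg/L
k = ln2 / t½ = 0.693147 / 35.5 = 0.01953 h⁻¹
C = C₀ · e^(−k·t) = 1.997 × e^(−0.01953 × 10.8)
  = 1.997 × 0.8098 = 1.617 mg/L

1.62 mg/L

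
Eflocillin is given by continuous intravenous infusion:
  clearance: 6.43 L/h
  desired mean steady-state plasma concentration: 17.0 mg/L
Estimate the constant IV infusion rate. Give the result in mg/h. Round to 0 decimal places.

109 mg/h

At steady state, infusion rate R₀ = Css × CL = 17.0 × 6.430 = 109.3 mg/h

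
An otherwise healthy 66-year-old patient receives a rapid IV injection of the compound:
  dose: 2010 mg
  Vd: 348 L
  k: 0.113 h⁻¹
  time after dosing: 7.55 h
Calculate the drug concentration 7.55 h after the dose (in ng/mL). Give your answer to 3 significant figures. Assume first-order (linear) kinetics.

2460 ng/mL

C₀ = Dose / Vd = 2010 / 348 = 5.776 mg/L
C = C₀ · e^(−k·t) = 5.776 × e^(−0.1130 × 7.55)
  = 5.776 × 0.4261 = 2.461 mg/L
Convert: 2.461 mg/L × 1000 = 2461 ng/mL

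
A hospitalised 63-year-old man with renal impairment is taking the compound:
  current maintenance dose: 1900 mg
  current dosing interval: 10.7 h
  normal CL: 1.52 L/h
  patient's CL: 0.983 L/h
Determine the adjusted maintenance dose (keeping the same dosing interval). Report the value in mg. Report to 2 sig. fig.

1200 mg

To keep the same average steady-state level, dosing rate must scale with clearance.
CL ratio = 0.983 / 1.52 = 0.6467
New dose (same interval) = 1900 × 0.6467 = 1229 mg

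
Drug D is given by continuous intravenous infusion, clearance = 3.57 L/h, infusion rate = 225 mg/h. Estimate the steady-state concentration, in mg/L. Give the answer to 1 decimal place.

At steady state Css = R₀ / CL = 225 / 3.570 = 63.03 mg/L

63.0 mg/L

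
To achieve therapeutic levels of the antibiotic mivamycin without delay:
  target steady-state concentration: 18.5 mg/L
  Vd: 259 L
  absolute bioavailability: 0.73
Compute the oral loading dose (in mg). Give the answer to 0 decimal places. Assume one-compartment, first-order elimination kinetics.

LD = Css × Vd / F = 18.5 × 259 / 0.73 = 6564 mg

6564 mg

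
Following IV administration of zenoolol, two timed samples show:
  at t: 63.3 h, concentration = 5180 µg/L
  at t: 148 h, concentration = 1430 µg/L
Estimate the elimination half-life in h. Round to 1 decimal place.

45.6 h

k = ln(C₁/C₂) / (t₂ − t₁) = ln(5180/1430) / (148 − 63.3)
  = 1.287 / 84.70 = 0.01519 h⁻¹
t½ = ln2 / k = 0.693147 / 0.01519 = 45.63 h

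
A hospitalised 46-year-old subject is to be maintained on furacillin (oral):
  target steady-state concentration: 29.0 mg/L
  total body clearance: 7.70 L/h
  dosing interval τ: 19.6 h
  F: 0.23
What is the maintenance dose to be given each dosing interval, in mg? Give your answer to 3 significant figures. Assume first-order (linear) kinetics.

19000 mg

At steady state, F × (Dose/τ) = Css × CL.
Dose = Css × CL × τ / F = 29.0 × 7.700 × 19.6 / 0.23 = 19030 mg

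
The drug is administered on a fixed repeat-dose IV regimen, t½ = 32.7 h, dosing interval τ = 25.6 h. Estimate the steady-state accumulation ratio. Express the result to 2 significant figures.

k = ln2 / t½ = 0.693147 / 32.7 = 0.02120 h⁻¹
e^(−kτ) = e^(−0.02120 × 25.6) = 0.5812
Accumulation ratio R = 1 / (1 − e^(−kτ)) = 1 / (1 − 0.5812) = 2.388

2.4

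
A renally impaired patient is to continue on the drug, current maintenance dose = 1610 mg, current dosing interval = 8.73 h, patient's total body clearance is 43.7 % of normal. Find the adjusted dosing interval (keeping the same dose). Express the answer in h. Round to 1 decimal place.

To keep the same average steady-state level, dosing rate must scale with clearance.
CL ratio = 43.7 / 100 = 0.4370
New interval (same dose) = 8.73 / 0.4370 = 19.98 h

20.0 h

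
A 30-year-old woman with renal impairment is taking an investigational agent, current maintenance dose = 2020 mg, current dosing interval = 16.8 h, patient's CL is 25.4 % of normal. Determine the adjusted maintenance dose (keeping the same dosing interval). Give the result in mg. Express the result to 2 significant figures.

To keep the same average steady-state level, dosing rate must scale with clearance.
CL ratio = 25.4 / 100 = 0.2540
New dose (same interval) = 2020 × 0.2540 = 513.1 mg

510 mg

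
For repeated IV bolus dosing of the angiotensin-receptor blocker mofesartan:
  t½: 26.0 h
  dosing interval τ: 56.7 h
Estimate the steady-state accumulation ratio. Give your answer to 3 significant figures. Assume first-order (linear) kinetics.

1.28

k = ln2 / t½ = 0.693147 / 26.0 = 0.02666 h⁻¹
e^(−kτ) = e^(−0.02666 × 56.7) = 0.2206
Accumulation ratio R = 1 / (1 − e^(−kτ)) = 1 / (1 − 0.2206) = 1.283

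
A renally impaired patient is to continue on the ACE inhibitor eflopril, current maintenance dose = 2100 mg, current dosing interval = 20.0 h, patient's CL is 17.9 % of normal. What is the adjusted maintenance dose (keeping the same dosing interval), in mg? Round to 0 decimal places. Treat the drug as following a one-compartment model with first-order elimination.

To keep the same average steady-state level, dosing rate must scale with clearance.
CL ratio = 17.9 / 100 = 0.1790
New dose (same interval) = 2100 × 0.1790 = 375.9 mg

376 mg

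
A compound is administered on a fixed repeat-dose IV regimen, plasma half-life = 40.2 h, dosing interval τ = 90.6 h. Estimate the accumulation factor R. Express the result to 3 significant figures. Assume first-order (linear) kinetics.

1.27

k = ln2 / t½ = 0.693147 / 40.2 = 0.01724 h⁻¹
e^(−kτ) = e^(−0.01724 × 90.6) = 0.2097
Accumulation ratio R = 1 / (1 − e^(−kτ)) = 1 / (1 − 0.2097) = 1.265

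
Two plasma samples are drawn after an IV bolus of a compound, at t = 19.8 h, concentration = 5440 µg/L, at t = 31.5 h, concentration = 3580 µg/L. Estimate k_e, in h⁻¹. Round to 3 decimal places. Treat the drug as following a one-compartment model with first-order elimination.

k = ln(C₁/C₂) / (t₂ − t₁) = ln(5440/3580) / (31.5 − 19.8)
  = 0.4184 / 11.70 = 0.03576 h⁻¹

0.036 h⁻¹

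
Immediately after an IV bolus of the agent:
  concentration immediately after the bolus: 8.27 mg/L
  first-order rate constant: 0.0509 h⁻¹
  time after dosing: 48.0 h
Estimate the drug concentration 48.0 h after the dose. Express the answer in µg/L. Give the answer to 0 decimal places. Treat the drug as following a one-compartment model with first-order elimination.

719 µg/L

C = C₀ · e^(−k·t) = 8.270 × e^(−0.05090 × 48.0)
  = 8.270 × 0.08688 = 0.7185 mg/L
Convert: 0.7185 mg/L × 1000 = 718.5 µg/L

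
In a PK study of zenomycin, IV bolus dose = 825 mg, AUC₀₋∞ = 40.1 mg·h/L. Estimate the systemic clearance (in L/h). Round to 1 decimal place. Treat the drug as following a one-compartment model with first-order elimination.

20.6 L/h

CL = Dose / AUC = 825 / 40.1 = 20.57 L/h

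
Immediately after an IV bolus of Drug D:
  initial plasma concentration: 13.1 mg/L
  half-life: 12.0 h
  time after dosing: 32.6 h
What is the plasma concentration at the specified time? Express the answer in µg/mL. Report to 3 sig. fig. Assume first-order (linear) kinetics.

1.99 µg/mL

k = ln2 / t½ = 0.693147 / 12.0 = 0.05776 h⁻¹
C = C₀ · e^(−k·t) = 13.10 × e^(−0.05776 × 32.6)
  = 13.10 × 0.1521 = 1.993 mg/L
(1.993 mg/L = 1.993 µg/mL)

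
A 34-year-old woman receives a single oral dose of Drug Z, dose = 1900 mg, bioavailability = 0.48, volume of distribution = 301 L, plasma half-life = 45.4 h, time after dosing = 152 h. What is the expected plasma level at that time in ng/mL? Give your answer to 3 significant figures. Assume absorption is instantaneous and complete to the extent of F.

298 ng/mL

Amount reaching circulation = F × Dose = 0.48 × 1900 = 912.0 mg
C₀ = F·Dose / Vd = 912.0 / 301 = 3.030 mg/L
k = ln2 / t½ = 0.693147 / 45.4 = 0.01527 h⁻¹
C = C₀ · e^(−k·t) = 3.030 × e^(−0.01527 × 152)
  = 3.030 × 0.09817 = 0.2975 mg/L
Convert: 0.2975 mg/L × 1000 = 297.5 ng/mL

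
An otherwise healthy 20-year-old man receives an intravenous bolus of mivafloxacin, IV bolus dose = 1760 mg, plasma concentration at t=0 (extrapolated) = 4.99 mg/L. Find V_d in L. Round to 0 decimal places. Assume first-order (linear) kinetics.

353 L

Vd = Dose / C₀ = 1760 / 4.99 = 352.7 L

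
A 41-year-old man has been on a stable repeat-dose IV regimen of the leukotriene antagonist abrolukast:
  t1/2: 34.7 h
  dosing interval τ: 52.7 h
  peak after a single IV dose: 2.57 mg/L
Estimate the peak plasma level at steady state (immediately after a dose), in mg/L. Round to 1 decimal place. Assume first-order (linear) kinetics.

3.9 mg/L

k = ln2 / t½ = 0.693147 / 34.7 = 0.01998 h⁻¹
e^(−kτ) = e^(−0.01998 × 52.7) = 0.3489
Accumulation ratio R = 1 / (1 − e^(−kτ)) = 1 / (1 − 0.3489) = 1.536
Steady-state peak = C₀ × R = 2.57 × 1.536 = 3.948 mg/L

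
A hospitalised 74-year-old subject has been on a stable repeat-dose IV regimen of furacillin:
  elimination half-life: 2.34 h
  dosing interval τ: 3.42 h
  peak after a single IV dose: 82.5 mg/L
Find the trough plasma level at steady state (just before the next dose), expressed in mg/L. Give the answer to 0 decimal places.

47 mg/L

k = ln2 / t½ = 0.693147 / 2.34 = 0.2962 h⁻¹
e^(−kτ) = e^(−0.2962 × 3.42) = 0.3631
Accumulation ratio R = 1 / (1 − e^(−kτ)) = 1 / (1 − 0.3631) = 1.570
Steady-state trough = C₀ × R × e^(−kτ) = 82.5 × 1.570 × 0.3631 = 47.03 mg/L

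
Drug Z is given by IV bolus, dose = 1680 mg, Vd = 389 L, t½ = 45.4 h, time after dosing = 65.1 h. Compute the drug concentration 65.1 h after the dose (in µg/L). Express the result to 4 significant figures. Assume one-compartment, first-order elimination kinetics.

1598 µg/L

C₀ = Dose / Vd = 1680 / 389 = 4.319 mg/L
k = ln2 / t½ = 0.693147 / 45.4 = 0.01527 h⁻¹
C = C₀ · e^(−k·t) = 4.319 × e^(−0.01527 × 65.1)
  = 4.319 × 0.3701 = 1.598 mg/L
Convert: 1.598 mg/L × 1000 = 1598 µg/L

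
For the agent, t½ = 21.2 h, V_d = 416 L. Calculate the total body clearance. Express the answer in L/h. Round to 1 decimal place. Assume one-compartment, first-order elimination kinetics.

13.6 L/h

k = ln2 / t½ = 0.693147 / 21.2 = 0.03270 h⁻¹
CL = k × Vd = 0.03270 × 416 = 13.60 L/h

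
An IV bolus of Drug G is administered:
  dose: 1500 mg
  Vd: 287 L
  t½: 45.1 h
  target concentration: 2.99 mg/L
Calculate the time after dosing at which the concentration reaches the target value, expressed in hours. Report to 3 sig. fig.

C₀ = Dose / Vd = 1500 / 287 = 5.226 mg/L
k = ln2 / t½ = 0.693147 / 45.1 = 0.01537 h⁻¹
t = ln(C₀ / C) / k = ln(5.226 / 2.99) / 0.01537
  = ln(1.748) / 0.01537 = 0.5585 / 0.01537 = 36.34 h

36.3 h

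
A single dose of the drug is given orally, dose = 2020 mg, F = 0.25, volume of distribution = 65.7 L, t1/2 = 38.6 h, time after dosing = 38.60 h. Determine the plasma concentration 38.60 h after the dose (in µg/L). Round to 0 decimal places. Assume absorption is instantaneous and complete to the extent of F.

Amount reaching circulation = F × Dose = 0.25 × 2020 = 505.0 mg
C₀ = F·Dose / Vd = 505.0 / 65.7 = 7.686 mg/L
k = ln2 / t½ = 0.693147 / 38.6 = 0.01796 h⁻¹
t / t½ = 38.60 / 38.6 = 1 half-lives
C = C₀ × (1/2)^1 = 7.686 × 0.5000 = 3.843 mg/L
Convert: 3.843 mg/L × 1000 = 3843 µg/L

3843 µg/L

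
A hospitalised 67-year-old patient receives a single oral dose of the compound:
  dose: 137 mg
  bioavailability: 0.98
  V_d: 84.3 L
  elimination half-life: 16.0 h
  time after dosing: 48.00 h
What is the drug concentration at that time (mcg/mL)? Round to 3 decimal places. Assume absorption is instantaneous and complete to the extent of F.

0.199 mcg/mL

Amount reaching circulation = F × Dose = 0.98 × 137.0 = 134.3 mg
C₀ = F·Dose / Vd = 134.3 / 84.3 = 1.593 mg/L
k = ln2 / t½ = 0.693147 / 16.0 = 0.04332 h⁻¹
t / t½ = 48.00 / 16.0 = 3 half-lives
C = C₀ × (1/2)^3 = 1.593 × 0.1250 = 0.1991 mg/L
(0.1991 mg/L = 0.1991 mcg/mL)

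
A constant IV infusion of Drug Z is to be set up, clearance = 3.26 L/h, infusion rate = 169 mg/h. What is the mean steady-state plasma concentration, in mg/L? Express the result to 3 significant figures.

51.8 mg/L

At steady state Css = R₀ / CL = 169 / 3.260 = 51.84 mg/L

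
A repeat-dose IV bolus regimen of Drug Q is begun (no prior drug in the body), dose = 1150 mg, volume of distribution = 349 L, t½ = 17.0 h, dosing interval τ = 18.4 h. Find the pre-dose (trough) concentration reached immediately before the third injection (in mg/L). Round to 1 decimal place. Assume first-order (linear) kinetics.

2.3 mg/L

C₀ per dose = Dose / Vd = 1150 / 349 = 3.295 mg/L
k = ln2 / t½ = 0.693147 / 17.0 = 0.04077 h⁻¹
Fraction remaining after one interval: r = e^(−kτ) = e^(−0.04077 × 18.4) = 0.4723
Before dose 3, 2 doses have been given (aged 1τ, 2τ).
C_trough = C₀ × (r + r²) = 3.295 × (0.4723 + 0.2231) = 2.291 mg/L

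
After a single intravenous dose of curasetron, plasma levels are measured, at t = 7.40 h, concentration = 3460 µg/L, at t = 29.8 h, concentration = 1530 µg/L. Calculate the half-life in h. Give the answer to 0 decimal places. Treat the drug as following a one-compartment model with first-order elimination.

k = ln(C₁/C₂) / (t₂ − t₁) = ln(3460/1530) / (29.8 − 7.40)
  = 0.8160 / 22.40 = 0.03643 h⁻¹
t½ = ln2 / k = 0.693147 / 0.03643 = 19.03 h

19 h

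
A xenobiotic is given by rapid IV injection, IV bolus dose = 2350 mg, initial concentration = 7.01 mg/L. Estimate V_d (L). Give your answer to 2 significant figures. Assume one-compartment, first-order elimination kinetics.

Vd = Dose / C₀ = 2350 / 7.01 = 335.2 L

340 L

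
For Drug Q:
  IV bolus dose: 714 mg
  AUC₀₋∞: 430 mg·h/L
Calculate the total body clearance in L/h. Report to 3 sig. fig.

CL = Dose / AUC = 714 / 430 = 1.660 L/h

1.66 L/h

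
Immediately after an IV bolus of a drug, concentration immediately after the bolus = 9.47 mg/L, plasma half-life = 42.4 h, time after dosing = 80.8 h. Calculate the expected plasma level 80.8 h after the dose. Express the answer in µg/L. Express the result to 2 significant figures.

2500 µg/L

k = ln2 / t½ = 0.693147 / 42.4 = 0.01635 h⁻¹
C = C₀ · e^(−k·t) = 9.470 × e^(−0.01635 × 80.8)
  = 9.470 × 0.2668 = 2.527 mg/L
Convert: 2.527 mg/L × 1000 = 2527 µg/L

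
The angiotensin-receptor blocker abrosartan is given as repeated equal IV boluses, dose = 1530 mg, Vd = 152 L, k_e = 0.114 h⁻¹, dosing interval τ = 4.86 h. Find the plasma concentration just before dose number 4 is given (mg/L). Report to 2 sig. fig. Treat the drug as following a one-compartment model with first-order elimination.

11 mg/L

C₀ per dose = Dose / Vd = 1530 / 152 = 10.07 mg/L
Fraction remaining after one interval: r = e^(−kτ) = e^(−0.1140 × 4.86) = 0.5746
Before dose 4, 3 doses have been given (aged 1τ, 2τ, 3τ).
C_trough = C₀ × (r + r² + … + r^3) = C₀ × r(1−r^3)/(1−r)
        = 10.07 × 0.5746 × (1 − 0.1897) / (1 − 0.5746) = 11.02 mg/L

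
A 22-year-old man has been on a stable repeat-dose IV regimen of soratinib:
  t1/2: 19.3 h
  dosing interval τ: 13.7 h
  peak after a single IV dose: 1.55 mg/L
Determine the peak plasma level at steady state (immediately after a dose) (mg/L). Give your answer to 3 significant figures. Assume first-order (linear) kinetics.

3.99 mg/L

k = ln2 / t½ = 0.693147 / 19.3 = 0.03591 h⁻¹
e^(−kτ) = e^(−0.03591 × 13.7) = 0.6114
Accumulation ratio R = 1 / (1 − e^(−kτ)) = 1 / (1 − 0.6114) = 2.573
Steady-state peak = C₀ × R = 1.55 × 2.573 = 3.988 mg/L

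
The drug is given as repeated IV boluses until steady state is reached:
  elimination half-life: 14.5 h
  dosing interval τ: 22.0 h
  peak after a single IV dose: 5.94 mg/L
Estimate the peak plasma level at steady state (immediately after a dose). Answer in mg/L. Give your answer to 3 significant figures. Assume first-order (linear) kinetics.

k = ln2 / t½ = 0.693147 / 14.5 = 0.04780 h⁻¹
e^(−kτ) = e^(−0.04780 × 22.0) = 0.3494
Accumulation ratio R = 1 / (1 − e^(−kτ)) = 1 / (1 − 0.3494) = 1.537
Steady-state peak = C₀ × R = 5.94 × 1.537 = 9.130 mg/L

9.13 mg/L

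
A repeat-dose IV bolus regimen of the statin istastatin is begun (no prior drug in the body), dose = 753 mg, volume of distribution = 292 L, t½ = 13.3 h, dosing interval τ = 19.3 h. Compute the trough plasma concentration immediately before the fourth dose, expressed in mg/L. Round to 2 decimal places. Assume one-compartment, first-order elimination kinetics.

1.41 mg/L

C₀ per dose = Dose / Vd = 753 / 292 = 2.579 mg/L
k = ln2 / t½ = 0.693147 / 13.3 = 0.05212 h⁻¹
Fraction remaining after one interval: r = e^(−kτ) = e^(−0.05212 × 19.3) = 0.3657
Before dose 4, 3 doses have been given (aged 1τ, 2τ, 3τ).
C_trough = C₀ × (r + r² + … + r^3) = C₀ × r(1−r^3)/(1−r)
        = 2.579 × 0.3657 × (1 − 0.04891) / (1 − 0.3657) = 1.414 mg/L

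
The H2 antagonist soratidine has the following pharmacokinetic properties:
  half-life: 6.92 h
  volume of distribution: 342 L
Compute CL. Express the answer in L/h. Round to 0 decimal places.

34 L/h

k = ln2 / t½ = 0.693147 / 6.92 = 0.1002 h⁻¹
CL = k × Vd = 0.1002 × 342 = 34.27 L/h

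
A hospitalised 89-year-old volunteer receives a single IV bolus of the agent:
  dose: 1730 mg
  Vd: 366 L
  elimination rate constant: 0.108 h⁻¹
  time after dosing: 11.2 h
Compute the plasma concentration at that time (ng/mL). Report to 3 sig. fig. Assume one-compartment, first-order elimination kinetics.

C₀ = Dose / Vd = 1730 / 366 = 4.727 mg/L
C = C₀ · e^(−k·t) = 4.727 × e^(−0.1080 × 11.2)
  = 4.727 × 0.2983 = 1.410 mg/L
Convert: 1.410 mg/L × 1000 = 1410 ng/mL

1410 ng/mL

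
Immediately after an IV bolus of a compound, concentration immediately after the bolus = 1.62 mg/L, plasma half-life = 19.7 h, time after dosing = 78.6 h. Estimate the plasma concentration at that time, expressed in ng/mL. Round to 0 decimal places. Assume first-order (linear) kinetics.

102 ng/mL

k = ln2 / t½ = 0.693147 / 19.7 = 0.03519 h⁻¹
C = C₀ · e^(−k·t) = 1.620 × e^(−0.03519 × 78.6)
  = 1.620 × 0.06292 = 0.1019 mg/L
Convert: 0.1019 mg/L × 1000 = 101.9 ng/mL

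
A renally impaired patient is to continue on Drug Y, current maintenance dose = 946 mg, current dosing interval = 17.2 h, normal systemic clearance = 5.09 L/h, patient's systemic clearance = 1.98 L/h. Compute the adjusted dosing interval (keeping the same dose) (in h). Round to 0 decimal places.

To keep the same average steady-state level, dosing rate must scale with clearance.
CL ratio = 1.98 / 5.09 = 0.3890
New interval (same dose) = 17.2 / 0.3890 = 44.22 h

44 h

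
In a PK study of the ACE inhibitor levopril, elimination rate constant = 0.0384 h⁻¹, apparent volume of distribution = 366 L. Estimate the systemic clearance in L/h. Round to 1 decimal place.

14.1 L/h

CL = k × Vd = 0.0384 × 366 = 14.05 L/h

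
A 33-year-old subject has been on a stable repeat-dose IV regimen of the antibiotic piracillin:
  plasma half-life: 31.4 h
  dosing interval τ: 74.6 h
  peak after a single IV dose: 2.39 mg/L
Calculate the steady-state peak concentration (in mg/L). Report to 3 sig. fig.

k = ln2 / t½ = 0.693147 / 31.4 = 0.02207 h⁻¹
e^(−kτ) = e^(−0.02207 × 74.6) = 0.1927
Accumulation ratio R = 1 / (1 − e^(−kτ)) = 1 / (1 − 0.1927) = 1.239
Steady-state peak = C₀ × R = 2.39 × 1.239 = 2.961 mg/L

2.96 mg/L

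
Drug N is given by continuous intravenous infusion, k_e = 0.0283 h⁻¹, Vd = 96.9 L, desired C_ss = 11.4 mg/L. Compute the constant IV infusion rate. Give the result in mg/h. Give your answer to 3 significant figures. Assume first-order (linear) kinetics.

CL = k × Vd = 0.02830 × 96.9 = 2.742 L/h
At steady state, infusion rate R₀ = Css × CL = 11.4 × 2.742 = 31.26 mg/h

31.3 mg/h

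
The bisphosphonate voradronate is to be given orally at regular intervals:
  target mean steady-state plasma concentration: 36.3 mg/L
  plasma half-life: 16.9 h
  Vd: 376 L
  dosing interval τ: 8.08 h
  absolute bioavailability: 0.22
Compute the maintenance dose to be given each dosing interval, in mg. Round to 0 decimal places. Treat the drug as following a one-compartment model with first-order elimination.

k = ln2 / t½ = 0.693147 / 16.9 = 0.04101 h⁻¹
CL = k × Vd = 0.04101 × 376 = 15.42 L/h
At steady state, F × (Dose/τ) = Css × CL.
Dose = Css × CL × τ / F = 36.3 × 15.42 × 8.08 / 0.22 = 20560 mg

20560 mg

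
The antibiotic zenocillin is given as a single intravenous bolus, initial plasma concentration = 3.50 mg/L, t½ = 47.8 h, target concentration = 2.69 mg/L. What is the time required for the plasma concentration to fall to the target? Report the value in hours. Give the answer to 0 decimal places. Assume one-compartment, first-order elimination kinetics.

k = ln2 / t½ = 0.693147 / 47.8 = 0.01450 h⁻¹
t = ln(C₀ / C) / k = ln(3.500 / 2.69) / 0.01450
  = ln(1.301) / 0.01450 = 0.2631 / 0.01450 = 18.14 h

18 h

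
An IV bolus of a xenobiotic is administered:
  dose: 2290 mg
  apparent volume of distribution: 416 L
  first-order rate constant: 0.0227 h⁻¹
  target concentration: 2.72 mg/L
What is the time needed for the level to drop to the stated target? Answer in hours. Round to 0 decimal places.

31 h

C₀ = Dose / Vd = 2290 / 416 = 5.505 mg/L
t = ln(C₀ / C) / k = ln(5.505 / 2.72) / 0.02270
  = ln(2.024) / 0.02270 = 0.7051 / 0.02270 = 31.06 h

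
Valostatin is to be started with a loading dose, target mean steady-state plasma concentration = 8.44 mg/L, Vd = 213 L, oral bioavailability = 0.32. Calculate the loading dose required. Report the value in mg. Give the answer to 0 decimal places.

5618 mg

LD = Css × Vd / F = 8.44 × 213 / 0.32 = 5618 mg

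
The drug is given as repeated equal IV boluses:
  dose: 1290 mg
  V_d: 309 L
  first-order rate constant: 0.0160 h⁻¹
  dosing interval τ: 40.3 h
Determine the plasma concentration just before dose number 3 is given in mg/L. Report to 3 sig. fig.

C₀ per dose = Dose / Vd = 1290 / 309 = 4.175 mg/L
Fraction remaining after one interval: r = e^(−kτ) = e^(−0.01600 × 40.3) = 0.5248
Before dose 3, 2 doses have been given (aged 1τ, 2τ).
C_trough = C₀ × (r + r²) = 4.175 × (0.5248 + 0.2754) = 3.341 mg/L

3.34 mg/L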